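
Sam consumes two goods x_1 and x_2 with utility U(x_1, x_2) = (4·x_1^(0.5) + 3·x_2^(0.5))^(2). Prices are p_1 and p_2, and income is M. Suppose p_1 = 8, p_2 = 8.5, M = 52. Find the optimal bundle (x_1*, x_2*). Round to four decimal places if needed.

x_1* = 4.25, x_2* = 2.1176

MU_x_1 ∝ 4·x_1^(-0.5), MU_x_2 ∝ 3·x_2^(-0.5), so MRS = (4/3)·(x_2/x_1)^(0.5) = p_1/p_2.
Solve for the ratio: x_2/x_1 = [(3/4)·p_1/p_2]^(2).
Substitute x_2 = (x_2/x_1)·x_1 into the budget: x_1* = M/(p_1 + p_2·(x_2/x_1)).
Numerically x_2/x_1 = 0.49827, so x_1* = 52/(8 + 8.5·0.49827) = 4.25 and x_2* = 0.49827·4.25 = 2.1176.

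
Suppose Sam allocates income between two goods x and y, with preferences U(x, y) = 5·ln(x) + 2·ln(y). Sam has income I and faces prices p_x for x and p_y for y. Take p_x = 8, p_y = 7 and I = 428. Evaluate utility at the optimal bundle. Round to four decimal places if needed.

V = 23.9369

The MRS is (5/2)·y/x. Set MRS = p_x/p_y.
Rearranging, p_y·y = (2/5)·p_x·x. Substituting into the budget gives p_x·x·(1 + (2/5)) = I.
Demand: x*(p_x,p_y,I) = 5/7·I/p_x and y* = 2/7·I/p_y.
At p_x=8, p_y=7, I=428: x* = 5/7·428/8 = 38.2143, y* = 17.4694.
Utility at the optimum: U(38.2143, 17.4694) = 23.9369.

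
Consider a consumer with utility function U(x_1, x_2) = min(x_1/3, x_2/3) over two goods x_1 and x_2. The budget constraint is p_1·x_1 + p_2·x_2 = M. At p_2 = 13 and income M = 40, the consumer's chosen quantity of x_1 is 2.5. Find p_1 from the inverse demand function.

p_1 = 3

Leontief preferences: the optimum is at the kink where x_1/3 = x_2/3, i.e. x_2 = x_1.
Budget: p_1·x_1 + p_2·x_1 = M, so (3·p_1 + 3·p_2)·x_1 = 3·M.
Demand: x_1*(p_1,p_2,M) = 3·M/(3·p_1 + 3·p_2), x_2* = 3·M/(3·p_1 + 3·p_2).
Set x_1* = 2.5 in the demand function and solve for p_1: p_1 = 3.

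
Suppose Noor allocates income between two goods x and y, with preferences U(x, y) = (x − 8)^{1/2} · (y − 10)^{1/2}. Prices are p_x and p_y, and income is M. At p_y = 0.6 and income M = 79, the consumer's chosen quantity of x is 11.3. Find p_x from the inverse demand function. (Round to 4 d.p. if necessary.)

p_x = 5

This is Cobb-Douglas in (x−8, y−10): tangency gives 0.5·p_y·(y−10) = 0.5·p_x·(x−8).
Substituting into the budget: x* = 8 + 0.5·(M − 8·p_x − 10·p_y)/p_x, and y* = 10 + 0.5·(…)/p_y.
Set x* = 11.3 in the demand function and solve for p_x: p_x = 5.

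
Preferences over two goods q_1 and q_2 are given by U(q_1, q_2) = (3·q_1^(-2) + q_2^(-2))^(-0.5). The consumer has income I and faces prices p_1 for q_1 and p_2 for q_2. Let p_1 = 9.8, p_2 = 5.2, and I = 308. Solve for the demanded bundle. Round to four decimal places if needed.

MRS = MU_q_1/MU_q_2 = 3·(q_2/q_1)^(3). Set equal to p_1/p_2.
Solve for the ratio: q_2/q_1 = [(1/3)·p_1/p_2]^(1/3).
Substitute q_2 = (q_2/q_1)·q_1 into the budget: q_1* = I/(p_1 + p_2·(q_2/q_1)).
Numerically q_2/q_1 = 0.856447, so q_1* = 308/(9.8 + 5.2·0.856447) = 21.6087 and q_2* = 0.856447·21.6087 = 18.5067.

q_1* = 21.6087, q_2* = 18.5067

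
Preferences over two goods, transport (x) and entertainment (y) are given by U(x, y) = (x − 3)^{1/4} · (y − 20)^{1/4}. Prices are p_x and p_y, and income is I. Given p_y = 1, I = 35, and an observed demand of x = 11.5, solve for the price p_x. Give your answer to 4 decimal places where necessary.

MRS = (y−20)/(x−3). Tangency with p_x/p_y gives y−20 = (p_x/p_y)·(x−3).
After buying the subsistence bundle (3, 20), a share 0.5 of the remaining income goes to x: x* = 3 + 0.5·(I − 3p_x − 20p_y)/p_x.
Set x* = 11.5 in the demand function and solve for p_x: p_x = 0.75.

p_x = 0.75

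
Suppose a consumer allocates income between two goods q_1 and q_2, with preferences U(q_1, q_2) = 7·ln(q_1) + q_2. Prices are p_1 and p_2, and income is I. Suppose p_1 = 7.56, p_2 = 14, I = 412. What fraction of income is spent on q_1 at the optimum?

At the given prices: q_1* = 7·14/7.56 = 12.963, and q_2* = 22.4286.
Expenditure on q_1: 7.56·12.963 = 98; share = 0.2379.

share on q_1 = 0.2379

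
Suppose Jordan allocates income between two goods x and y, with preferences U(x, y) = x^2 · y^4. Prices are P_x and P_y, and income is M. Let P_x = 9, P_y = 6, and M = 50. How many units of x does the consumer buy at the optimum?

The MRS is (1/2)·y/x. Set MRS = P_x/P_y.
Rearranging, P_y·y = 2·P_x·x. Substituting into the budget gives P_x·x·(1 + 2) = M.
Demand: x*(P_x,P_y,M) = 1/3·M/P_x and y* = 2/3·M/P_y.
At P_x=9, P_y=6, M=50: x* = 1/3·50/9 = 1.8519.

x* = 1.8519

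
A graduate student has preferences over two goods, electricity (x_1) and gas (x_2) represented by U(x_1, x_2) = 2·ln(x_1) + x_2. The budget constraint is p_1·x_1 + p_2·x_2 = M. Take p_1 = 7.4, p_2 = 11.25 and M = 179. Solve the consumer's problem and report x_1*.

So x_1*(p_1,p_2) = 2·p_2/p_1, independent of income; and x_2* = (M − 2·p_2)/p_2.
At the given prices: x_1* = 2·11.25/7.4 = 3.0405.

x_1* = 3.0405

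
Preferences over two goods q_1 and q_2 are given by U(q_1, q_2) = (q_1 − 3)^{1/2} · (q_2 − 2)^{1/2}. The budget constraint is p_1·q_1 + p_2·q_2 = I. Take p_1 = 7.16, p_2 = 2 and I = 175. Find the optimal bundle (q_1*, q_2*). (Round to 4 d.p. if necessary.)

MRS = (q_2−2)/(q_1−3). Tangency with p_1/p_2 gives q_2−2 = (p_1/p_2)·(q_1−3).
Substituting into the budget: q_1* = 3 + 0.5·(I − 3·p_1 − 2·p_2)/p_1, and q_2* = 2 + 0.5·(…)/p_2.
Discretionary income = 175 − 3·7.16 − 2·2 = 149.52; q_1* = 3 + 0.5·149.52/7.16 = 13.4413; q_2* = 2 + 0.5·149.52/2 = 39.38.

q_1* = 13.4413, q_2* = 39.38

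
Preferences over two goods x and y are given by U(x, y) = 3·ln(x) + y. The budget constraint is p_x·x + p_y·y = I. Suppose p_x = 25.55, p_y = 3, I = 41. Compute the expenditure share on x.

share on x = 0.2195

MU_x = 3/x, MU_y = 1. Tangency: 3/x = p_x/p_y.
So x*(p_x,p_y) = 3·p_y/p_x, independent of income; and y* = (I − 3·p_y)/p_y.
At the given prices: x* = 3·3/25.55 = 0.3523, and y* = 10.6667.
Expenditure on x: 25.55·0.3523 = 9; share = 0.2195.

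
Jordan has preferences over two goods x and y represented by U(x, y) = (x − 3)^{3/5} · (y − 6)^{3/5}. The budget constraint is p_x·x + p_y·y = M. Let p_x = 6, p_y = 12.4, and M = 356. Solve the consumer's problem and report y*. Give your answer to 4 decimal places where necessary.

y* = 16.629

Let x' = x−3, y' = y−6. MRS = y'/x' = p_x/p_y.
Substituting into the budget: x* = 3 + 0.5·(M − 3·p_x − 6·p_y)/p_x, and y* = 6 + 0.5·(…)/p_y.
Discretionary income = 356 − 3·6 − 6·12.4 = 263.6; y* = 6 + 0.5·263.6/12.4 = 16.629.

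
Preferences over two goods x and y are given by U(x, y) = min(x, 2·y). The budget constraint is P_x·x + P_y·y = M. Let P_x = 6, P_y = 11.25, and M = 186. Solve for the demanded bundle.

x* = 16, y* = 8

With perfect complements, no substitution: consume in ratio x:y = 2:1.
Budget: P_x·x + P_y·(1/2)·x = M, so (2·P_x + P_y)·x = 2·M.
Demand: x*(P_x,P_y,M) = 2·M/(2·P_x + P_y), y* = M/(2·P_x + P_y).
Here 2·6 + 11.25 = 23.25, giving x* = 16 and y* = 8.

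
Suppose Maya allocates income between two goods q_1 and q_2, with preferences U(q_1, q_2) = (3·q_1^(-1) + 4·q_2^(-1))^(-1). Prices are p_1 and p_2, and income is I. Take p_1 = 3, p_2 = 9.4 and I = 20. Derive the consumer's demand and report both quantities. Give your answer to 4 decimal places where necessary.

From the CES first-order condition, (3/4)·(q_2/q_1)^(2) = p_1/p_2.
Hence q_2/q_1 = ((4/3)·p_1/p_2)^(1/(2)), i.e. raised to the 0.5 power.
Substitute q_2 = (q_2/q_1)·q_1 into the budget: q_1* = I/(p_1 + p_2·(q_2/q_1)).
Numerically q_2/q_1 = 0.652328, so q_1* = 20/(3 + 9.4·0.652328) = 2.1901 and q_2* = 0.652328·2.1901 = 1.4287.

q_1* = 2.1901, q_2* = 1.4287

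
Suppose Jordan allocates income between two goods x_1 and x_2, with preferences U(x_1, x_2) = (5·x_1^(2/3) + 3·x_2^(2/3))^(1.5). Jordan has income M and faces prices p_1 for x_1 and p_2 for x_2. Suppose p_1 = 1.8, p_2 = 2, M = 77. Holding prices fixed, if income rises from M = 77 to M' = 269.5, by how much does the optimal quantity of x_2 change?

Δx_2* = 14.3323

Numerically x_2/x_1 = 0.157464, so x_1* = 77/(1.8 + 2·0.157464) = 36.4079 and x_2* = 0.157464·36.4079 = 5.7329.
At M' = 269.5: x_2* = 20.0652. Change: 20.0652 − 5.7329 = 14.3323.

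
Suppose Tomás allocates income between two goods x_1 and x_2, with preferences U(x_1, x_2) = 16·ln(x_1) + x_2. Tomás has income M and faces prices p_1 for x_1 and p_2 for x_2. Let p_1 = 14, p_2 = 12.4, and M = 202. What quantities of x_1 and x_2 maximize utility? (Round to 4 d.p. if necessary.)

MU_x_1 = 16/x_1, MU_x_2 = 1. Tangency: 16/x_1 = p_1/p_2.
So x_1*(p_1,p_2) = 16·p_2/p_1, independent of income; and x_2* = (M − 16·p_2)/p_2.
At the given prices: x_1* = 16·12.4/14 = 14.1714, and x_2* = 0.2903.

x_1* = 14.1714, x_2* = 0.2903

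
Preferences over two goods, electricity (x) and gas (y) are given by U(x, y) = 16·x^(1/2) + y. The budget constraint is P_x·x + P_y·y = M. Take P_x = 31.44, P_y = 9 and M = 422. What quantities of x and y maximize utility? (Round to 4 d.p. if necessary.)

MU_x = 8/√x, MU_y = 1. Tangency: 8/√x = P_x/P_y.
Thus x* = (8·P_y/P_x)² — independent of M — with the rest of income spent on y.
Plugging in: x* = (8·9/31.44)² = 5.2444, y* = 28.5683.

x* = 5.2444, y* = 28.5683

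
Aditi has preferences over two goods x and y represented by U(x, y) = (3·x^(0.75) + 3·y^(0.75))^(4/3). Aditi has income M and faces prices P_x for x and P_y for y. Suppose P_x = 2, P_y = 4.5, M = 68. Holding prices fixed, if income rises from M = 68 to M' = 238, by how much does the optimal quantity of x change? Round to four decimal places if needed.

MU_x ∝ 3·x^(-0.25), MU_y ∝ 3·y^(-0.25), so MRS = (y/x)^(0.25) = P_x/P_y.
Solve for the ratio: y/x = [P_x/P_y]^(4).
With the ratio pinned down, the budget gives x* = M/(P_x + P_y·(y/x)) and y* = (y/x)·x*.
Numerically y/x = 0.039018, so x* = 68/(2 + 4.5·0.039018) = 31.256.
At M' = 238: x* = 109.396. Change: 109.396 − 31.256 = 78.14.

Δx* = 78.14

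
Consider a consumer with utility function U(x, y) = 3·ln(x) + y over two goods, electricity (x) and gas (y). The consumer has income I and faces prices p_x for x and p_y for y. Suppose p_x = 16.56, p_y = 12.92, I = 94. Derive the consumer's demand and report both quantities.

MU_x = 3/x, MU_y = 1. Tangency: 3/x = p_x/p_y.
So x*(p_x,p_y) = 3·p_y/p_x, independent of income; and y* = (I − 3·p_y)/p_y.
At the given prices: x* = 3·12.92/16.56 = 2.3406, and y* = 4.2755.

x* = 2.3406, y* = 4.2755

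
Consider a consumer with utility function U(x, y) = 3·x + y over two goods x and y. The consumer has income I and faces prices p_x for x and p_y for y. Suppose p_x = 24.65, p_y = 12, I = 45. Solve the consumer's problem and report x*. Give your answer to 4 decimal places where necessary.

x* = 1.8256

x gives more utility per dollar, so spend all income on x: x* = I/p_x, y* = 0.
Numerically: x* = 1.8256, y* = 0.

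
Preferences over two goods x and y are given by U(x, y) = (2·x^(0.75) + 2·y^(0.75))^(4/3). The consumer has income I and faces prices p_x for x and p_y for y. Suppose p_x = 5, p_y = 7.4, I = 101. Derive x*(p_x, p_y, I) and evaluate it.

From the CES first-order condition, (y/x)^(0.25) = p_x/p_y.
Solve for the ratio: y/x = [p_x/p_y]^(4).
Substitute y = (y/x)·x into the budget: x* = I/(p_x + p_y·(y/x)).
Numerically y/x = 0.208427, so x* = 101/(5 + 7.4·0.208427) = 15.4379.

x* = 15.4379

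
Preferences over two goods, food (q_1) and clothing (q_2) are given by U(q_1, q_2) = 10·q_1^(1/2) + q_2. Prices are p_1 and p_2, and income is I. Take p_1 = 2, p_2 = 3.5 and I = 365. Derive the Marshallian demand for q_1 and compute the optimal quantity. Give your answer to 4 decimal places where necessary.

q_1* = 76.5625

MU_q_1 = 5/√q_1, MU_q_2 = 1. Tangency: 5/√q_1 = p_1/p_2.
Thus q_1* = (5·p_2/p_1)² — independent of I — with the rest of income spent on q_2.
Plugging in: q_1* = (5·3.5/2)² = 76.5625.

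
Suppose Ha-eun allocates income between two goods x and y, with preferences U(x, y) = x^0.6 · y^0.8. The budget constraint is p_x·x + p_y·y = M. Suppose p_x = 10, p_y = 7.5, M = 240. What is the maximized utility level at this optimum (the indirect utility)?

V = 41.4028

Tangency: MRS = (3/4)·y/x = p_x/p_y.
Rearranging, p_y·y = (4/3)·p_x·x. Substituting into the budget gives p_x·x·(1 + (4/3)) = M.
Demand: x*(p_x,p_y,M) = 3/7·M/p_x and y* = 4/7·M/p_y.
At p_x=10, p_y=7.5, M=240: x* = 3/7·240/10 = 10.2857, y* = 18.2857.
Utility at the optimum: U(10.2857, 18.2857) = 41.4028.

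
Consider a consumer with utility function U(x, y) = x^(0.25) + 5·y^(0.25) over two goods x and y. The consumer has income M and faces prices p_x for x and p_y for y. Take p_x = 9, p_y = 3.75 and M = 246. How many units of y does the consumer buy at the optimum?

y* = 60.3297

With the ratio pinned down, the budget gives x* = M/(p_x + p_y·(y/x)) and y* = (y/x)·x*.
Numerically y/x = 27.473142, so x* = 246/(9 + 3.75·27.473142) = 2.196 and y* = 27.473142·2.196 = 60.3297.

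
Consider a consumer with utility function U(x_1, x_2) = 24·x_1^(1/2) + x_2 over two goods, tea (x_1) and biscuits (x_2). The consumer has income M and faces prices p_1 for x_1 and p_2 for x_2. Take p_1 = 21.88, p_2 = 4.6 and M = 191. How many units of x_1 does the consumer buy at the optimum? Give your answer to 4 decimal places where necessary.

x_1* = 6.3648

Set MRS = p_1/p_2: 12·x_1^(−1/2) = p_1/p_2.
Thus x_1* = (12·p_2/p_1)² — independent of M — with the rest of income spent on x_2.
Plugging in: x_1* = (12·4.6/21.88)² = 6.3648.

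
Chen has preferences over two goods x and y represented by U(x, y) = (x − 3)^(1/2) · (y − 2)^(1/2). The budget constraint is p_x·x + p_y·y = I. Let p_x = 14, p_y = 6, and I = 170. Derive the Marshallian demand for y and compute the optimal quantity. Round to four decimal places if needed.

y* = 11.6667

MRS = (y−2)/(x−3). Tangency with p_x/p_y gives y−2 = (p_x/p_y)·(x−3).
After buying the subsistence bundle (3, 2), a share 0.5 of the remaining income goes to x: x* = 3 + 0.5·(I − 3p_x − 2p_y)/p_x.
Discretionary income = 170 − 3·14 − 2·6 = 116; y* = 2 + 0.5·116/6 = 11.6667.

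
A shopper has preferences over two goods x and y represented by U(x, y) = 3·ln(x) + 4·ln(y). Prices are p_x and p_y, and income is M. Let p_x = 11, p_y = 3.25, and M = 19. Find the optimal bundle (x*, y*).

Demand: x*(p_x,p_y,M) = 3/7·M/p_x and y* = 4/7·M/p_y.
At p_x=11, p_y=3.25, M=19: x* = 3/7·19/11 = 0.7403, y* = 3.3407.

x* = 0.7403, y* = 3.3407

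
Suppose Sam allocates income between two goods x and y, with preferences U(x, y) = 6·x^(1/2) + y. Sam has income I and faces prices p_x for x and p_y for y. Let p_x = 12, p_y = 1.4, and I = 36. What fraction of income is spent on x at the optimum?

Thus x* = (3·p_y/p_x)² — independent of I — with the rest of income spent on y.
Plugging in: x* = (3·1.4/12)² = 0.1225, y* = 24.6643.
Expenditure on x: 12·0.1225 = 1.47; share = 0.0408.

share on x = 0.0408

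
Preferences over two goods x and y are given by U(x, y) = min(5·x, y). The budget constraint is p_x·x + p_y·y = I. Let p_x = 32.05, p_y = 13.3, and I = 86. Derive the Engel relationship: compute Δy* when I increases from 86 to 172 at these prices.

Δy* = 4.3633

Leontief preferences: the optimum is at the kink where x/1 = y/5, i.e. y = 5·x.
Budget: p_x·x + p_y·5·x = I, so (p_x + 5·p_y)·x = I.
Demand: x*(p_x,p_y,I) = I/(p_x + 5·p_y), y* = 5·I/(p_x + 5·p_y).
Here 32.05 + 5·13.3 = 98.55, giving y* = 4.3633.
At I' = 172: y* = 8.7265. Change: 8.7265 − 4.3633 = 4.3633.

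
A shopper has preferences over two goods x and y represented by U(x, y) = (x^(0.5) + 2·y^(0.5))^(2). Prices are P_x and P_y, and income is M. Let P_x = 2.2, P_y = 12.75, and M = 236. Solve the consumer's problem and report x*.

MRS = MU_x/MU_y = (1/2)·(y/x)^(0.5). Set equal to P_x/P_y.
Hence y/x = (2·P_x/P_y)^(1/(0.5)), i.e. raised to the 2 power.
With the ratio pinned down, the budget gives x* = M/(P_x + P_y·(y/x)) and y* = (y/x)·x*.
Numerically y/x = 0.119093, so x* = 236/(2.2 + 12.75·0.119093) = 63.4676.

x* = 63.4676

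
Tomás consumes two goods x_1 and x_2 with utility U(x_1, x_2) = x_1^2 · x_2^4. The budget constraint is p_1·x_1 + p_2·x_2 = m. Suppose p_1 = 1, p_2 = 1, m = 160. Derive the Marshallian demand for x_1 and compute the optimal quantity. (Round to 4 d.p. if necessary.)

Tangency: MRS = (1/2)·x_2/x_1 = p_1/p_2.
So 2·p_2·x_2 = 4·p_1·x_1; combined with the budget, a share 1/3 of income goes to x_1.
Demand: x_1*(p_1,p_2,m) = 1/3·m/p_1 and x_2* = 2/3·m/p_2.
At p_1=1, p_2=1, m=160: x_1* = 1/3·160/1 = 53.3333.

x_1* = 53.3333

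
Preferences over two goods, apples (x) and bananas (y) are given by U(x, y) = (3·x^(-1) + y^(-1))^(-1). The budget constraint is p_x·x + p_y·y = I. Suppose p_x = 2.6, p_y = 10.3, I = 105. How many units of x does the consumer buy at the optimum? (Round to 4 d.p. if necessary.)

From the CES first-order condition, 3·(y/x)^(2) = p_x/p_y.
Hence y/x = ((1/3)·p_x/p_y)^(1/(2)), i.e. raised to the 0.5 power.
With the ratio pinned down, the budget gives x* = I/(p_x + p_y·(y/x)) and y* = (y/x)·x*.
Numerically y/x = 0.290073, so x* = 105/(2.6 + 10.3·0.290073) = 18.7911.

x* = 18.7911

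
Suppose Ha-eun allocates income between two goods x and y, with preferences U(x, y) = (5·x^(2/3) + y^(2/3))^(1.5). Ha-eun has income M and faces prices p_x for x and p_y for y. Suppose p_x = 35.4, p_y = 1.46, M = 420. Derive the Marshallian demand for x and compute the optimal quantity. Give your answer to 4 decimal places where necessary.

x* = 2.0803

MRS = MU_x/MU_y = 5·(y/x)^(1/3). Set equal to p_x/p_y.
Hence y/x = ((1/5)·p_x/p_y)^(1/(1/3)), i.e. raised to the 3 power.
Substitute y = (y/x)·x into the budget: x* = M/(p_x + p_y·(y/x)).
Numerically y/x = 114.035798, so x* = 420/(35.4 + 1.46·114.035798) = 2.0803.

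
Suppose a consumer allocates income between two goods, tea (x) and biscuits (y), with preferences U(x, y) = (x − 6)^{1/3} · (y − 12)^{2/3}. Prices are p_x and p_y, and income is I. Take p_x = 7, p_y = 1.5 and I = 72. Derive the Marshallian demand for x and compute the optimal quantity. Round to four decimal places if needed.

Let x' = x−6, y' = y−12. MRS = (1/2)·y'/x' = p_x/p_y.
After buying the subsistence bundle (6, 12), a share 1/3 of the remaining income goes to x: x* = 6 + 1/3·(I − 6p_x − 12p_y)/p_x.
Discretionary income = 72 − 6·7 − 12·1.5 = 12; x* = 6 + 1/3·12/7 = 6.5714.

x* = 6.5714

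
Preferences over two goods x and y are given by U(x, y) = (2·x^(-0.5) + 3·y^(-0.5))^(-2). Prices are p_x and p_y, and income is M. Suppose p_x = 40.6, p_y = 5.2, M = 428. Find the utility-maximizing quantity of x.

x* = 6.3485

Substitute y = (y/x)·x into the budget: x* = M/(p_x + p_y·(y/x)).
Numerically y/x = 5.157144, so x* = 428/(40.6 + 5.2·5.157144) = 6.3485.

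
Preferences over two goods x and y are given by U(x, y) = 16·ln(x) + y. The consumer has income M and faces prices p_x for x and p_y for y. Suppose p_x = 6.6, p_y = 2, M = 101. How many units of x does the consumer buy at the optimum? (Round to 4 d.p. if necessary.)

x* = 4.8485

So x*(p_x,p_y) = 16·p_y/p_x, independent of income; and y* = (M − 16·p_y)/p_y.
At the given prices: x* = 16·2/6.6 = 4.8485.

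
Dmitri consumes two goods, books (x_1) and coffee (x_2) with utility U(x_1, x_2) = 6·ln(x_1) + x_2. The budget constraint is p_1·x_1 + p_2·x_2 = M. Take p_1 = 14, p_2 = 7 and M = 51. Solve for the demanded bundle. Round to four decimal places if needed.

x_1* = 3, x_2* = 1.2857

Set MRS = p_1/p_2: (6/x_1)/1 = p_1/p_2.
So x_1*(p_1,p_2) = 6·p_2/p_1, independent of income; and x_2* = (M − 6·p_2)/p_2.
At the given prices: x_1* = 6·7/14 = 3, and x_2* = 1.2857.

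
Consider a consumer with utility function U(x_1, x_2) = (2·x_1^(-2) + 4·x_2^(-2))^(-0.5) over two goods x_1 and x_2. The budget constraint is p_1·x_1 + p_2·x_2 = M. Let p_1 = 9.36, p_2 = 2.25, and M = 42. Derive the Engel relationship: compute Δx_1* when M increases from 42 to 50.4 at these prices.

Δx_1* = 0.6035

MU_x_1 ∝ 2·x_1^(-3), MU_x_2 ∝ 4·x_2^(-3), so MRS = (1/2)·(x_2/x_1)^(3) = p_1/p_2.
Solve for the ratio: x_2/x_1 = [2·p_1/p_2]^(1/3).
Substitute x_2 = (x_2/x_1)·x_1 into the budget: x_1* = M/(p_1 + p_2·(x_2/x_1)).
Numerically x_2/x_1 = 2.026319, so x_1* = 42/(9.36 + 2.25·2.026319) = 3.0174.
At M' = 50.4: x_1* = 3.6209. Change: 3.6209 − 3.0174 = 0.6035.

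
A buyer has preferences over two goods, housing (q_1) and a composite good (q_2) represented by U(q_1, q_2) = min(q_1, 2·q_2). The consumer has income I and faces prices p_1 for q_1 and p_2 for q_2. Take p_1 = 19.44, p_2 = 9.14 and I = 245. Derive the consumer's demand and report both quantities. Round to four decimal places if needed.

With perfect complements, no substitution: consume in ratio q_1:q_2 = 2:1.
Budget: p_1·q_1 + p_2·(1/2)·q_1 = I, so (2·p_1 + p_2)·q_1 = 2·I.
Demand: q_1*(p_1,p_2,I) = 2·I/(2·p_1 + p_2), q_2* = I/(2·p_1 + p_2).
Here 2·19.44 + 9.14 = 48.02, giving q_1* = 10.2041 and q_2* = 5.102.

q_1* = 10.2041, q_2* = 5.102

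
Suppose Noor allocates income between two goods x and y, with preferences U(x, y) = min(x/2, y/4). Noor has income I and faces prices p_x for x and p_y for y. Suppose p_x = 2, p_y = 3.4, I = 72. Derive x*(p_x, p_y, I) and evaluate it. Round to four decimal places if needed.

With perfect complements, no substitution: consume in ratio x:y = 2:4.
Budget: p_x·x + p_y·2·x = I, so (2·p_x + 4·p_y)·x = 2·I.
Demand: x*(p_x,p_y,I) = 2·I/(2·p_x + 4·p_y), y* = 4·I/(2·p_x + 4·p_y).
Here 2·2 + 4·3.4 = 17.6, giving x* = 8.1818.

x* = 8.1818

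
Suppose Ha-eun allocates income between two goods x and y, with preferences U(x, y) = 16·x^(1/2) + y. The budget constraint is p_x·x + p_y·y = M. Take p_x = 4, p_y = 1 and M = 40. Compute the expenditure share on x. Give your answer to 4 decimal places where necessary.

MU_x = 8/√x, MU_y = 1. Tangency: 8/√x = p_x/p_y.
Thus x* = (8·p_y/p_x)² — independent of M — with the rest of income spent on y.
Plugging in: x* = (8·1/4)² = 4, y* = 24.
Expenditure on x: 4·4 = 16; share = 0.4.

share on x = 0.4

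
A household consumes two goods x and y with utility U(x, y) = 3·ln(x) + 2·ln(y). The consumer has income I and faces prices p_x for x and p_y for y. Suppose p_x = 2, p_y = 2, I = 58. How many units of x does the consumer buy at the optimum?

x* = 17.4

MU_x/MU_y = (3·y)/(2·x); tangency sets this equal to p_x/p_y.
So 3·p_y·y = 2·p_x·x; combined with the budget, a share 0.6 of income goes to x.
Demand: x*(p_x,p_y,I) = 0.6·I/p_x and y* = 0.4·I/p_y.
At p_x=2, p_y=2, I=58: x* = 0.6·58/2 = 17.4.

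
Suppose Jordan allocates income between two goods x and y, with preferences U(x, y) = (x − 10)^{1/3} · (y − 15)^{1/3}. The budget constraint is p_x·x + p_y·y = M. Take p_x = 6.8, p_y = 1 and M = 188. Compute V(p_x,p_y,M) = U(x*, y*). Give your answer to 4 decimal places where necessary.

This is Cobb-Douglas in (x−10, y−15): tangency gives 1/3·p_y·(y−15) = 1/3·p_x·(x−10).
After buying the subsistence bundle (10, 15), a share 0.5 of the remaining income goes to x: x* = 10 + 0.5·(M − 10p_x − 15p_y)/p_x.
Discretionary income = 188 − 10·6.8 − 15·1 = 105; x* = 10 + 0.5·105/6.8 = 17.7206; y* = 15 + 0.5·105/1 = 67.5.
Utility at the optimum: U(17.7206, 67.5) = 7.4007.

V = 7.4007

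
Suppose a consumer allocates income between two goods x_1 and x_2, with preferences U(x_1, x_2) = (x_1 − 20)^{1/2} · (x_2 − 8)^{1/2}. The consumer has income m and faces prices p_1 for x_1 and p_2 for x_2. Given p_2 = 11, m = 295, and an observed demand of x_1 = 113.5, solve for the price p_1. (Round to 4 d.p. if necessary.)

p_1 = 1

This is Cobb-Douglas in (x_1−20, x_2−8): tangency gives 0.5·p_2·(x_2−8) = 0.5·p_1·(x_1−20).
After buying the subsistence bundle (20, 8), a share 0.5 of the remaining income goes to x_1: x_1* = 20 + 0.5·(m − 20p_1 − 8p_2)/p_1.
Set x_1* = 113.5 in the demand function and solve for p_1: p_1 = 1.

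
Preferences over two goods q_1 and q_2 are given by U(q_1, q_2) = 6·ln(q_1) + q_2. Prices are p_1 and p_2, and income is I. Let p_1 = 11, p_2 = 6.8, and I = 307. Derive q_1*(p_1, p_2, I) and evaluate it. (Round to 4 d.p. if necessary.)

q_1* = 3.7091

MU_q_1 = 6/q_1, MU_q_2 = 1. Tangency: 6/q_1 = p_1/p_2.
So q_1*(p_1,p_2) = 6·p_2/p_1, independent of income; and q_2* = (I − 6·p_2)/p_2.
At the given prices: q_1* = 6·6.8/11 = 3.7091.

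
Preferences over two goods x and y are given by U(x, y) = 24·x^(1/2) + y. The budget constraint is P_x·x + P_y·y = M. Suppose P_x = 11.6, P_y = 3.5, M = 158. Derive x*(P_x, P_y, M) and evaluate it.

x* = 13.1094

Utility is quasi-linear in y; the FOC for x is 12/√x = P_x/P_y.
Solve: √x = 12·P_y/P_x, so x*(P_x,P_y) = (12·P_y/P_x)², and y* = (M − P_x·x*)/P_y.
Plugging in: x* = (12·3.5/11.6)² = 13.1094.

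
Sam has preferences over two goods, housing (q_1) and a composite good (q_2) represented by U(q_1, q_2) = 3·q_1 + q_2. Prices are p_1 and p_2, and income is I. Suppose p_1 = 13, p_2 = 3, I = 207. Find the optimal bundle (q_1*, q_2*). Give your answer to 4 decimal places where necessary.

q_2 gives more utility per dollar, so spend all income on q_2: q_2* = I/p_2, q_1* = 0.
Numerically: q_1* = 0, q_2* = 69.

q_1* = 0, q_2* = 69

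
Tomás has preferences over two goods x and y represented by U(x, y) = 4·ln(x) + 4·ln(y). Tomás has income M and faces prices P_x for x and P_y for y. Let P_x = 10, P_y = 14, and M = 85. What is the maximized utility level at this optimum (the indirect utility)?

MU_x/MU_y = (4·y)/(4·x); tangency sets this equal to P_x/P_y.
So 4·P_y·y = 4·P_x·x; combined with the budget, a share 0.5 of income goes to x.
Demand: x*(P_x,P_y,M) = 0.5·M/P_x and y* = 0.5·M/P_y.
At P_x=10, P_y=14, M=85: x* = 0.5·85/10 = 4.25, y* = 3.0357.
Utility at the optimum: U(4.25, 3.0357) = 10.2295.

V = 10.2295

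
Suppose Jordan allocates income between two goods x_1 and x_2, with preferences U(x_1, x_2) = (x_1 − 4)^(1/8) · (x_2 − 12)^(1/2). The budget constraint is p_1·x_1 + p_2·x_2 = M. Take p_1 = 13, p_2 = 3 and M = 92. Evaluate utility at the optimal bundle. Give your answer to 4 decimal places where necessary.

Let x_1' = x_1−4, x_2' = x_2−12. MRS = (1/4)·x_2'/x_1' = p_1/p_2.
Substituting into the budget: x_1* = 4 + 0.2·(M − 4·p_1 − 12·p_2)/p_1, and x_2* = 12 + 0.8·(…)/p_2.
Discretionary income = 92 − 4·13 − 12·3 = 4; x_1* = 4 + 0.2·4/13 = 4.0615; x_2* = 12 + 0.8·4/3 = 13.0667.
Utility at the optimum: U(4.0615, 13.0667) = 0.7289.

V = 0.7289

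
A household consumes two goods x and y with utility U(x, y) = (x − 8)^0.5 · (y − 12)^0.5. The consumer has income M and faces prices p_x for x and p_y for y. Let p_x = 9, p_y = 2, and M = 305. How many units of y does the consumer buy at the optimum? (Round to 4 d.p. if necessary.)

y* = 64.25

Discretionary income = 305 − 8·9 − 12·2 = 209; y* = 12 + 0.5·209/2 = 64.25.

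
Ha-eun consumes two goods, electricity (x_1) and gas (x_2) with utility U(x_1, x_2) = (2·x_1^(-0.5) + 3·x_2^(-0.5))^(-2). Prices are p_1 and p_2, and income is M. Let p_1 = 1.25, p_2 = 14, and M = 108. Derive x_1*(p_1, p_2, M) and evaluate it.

x_1* = 21.9747

MRS = MU_x_1/MU_x_2 = (2/3)·(x_2/x_1)^(1.5). Set equal to p_1/p_2.
Solve for the ratio: x_2/x_1 = [(3/2)·p_1/p_2]^(2/3).
With the ratio pinned down, the budget gives x_1* = M/(p_1 + p_2·(x_2/x_1)) and x_2* = (x_2/x_1)·x_1*.
Numerically x_2/x_1 = 0.261767, so x_1* = 108/(1.25 + 14·0.261767) = 21.9747.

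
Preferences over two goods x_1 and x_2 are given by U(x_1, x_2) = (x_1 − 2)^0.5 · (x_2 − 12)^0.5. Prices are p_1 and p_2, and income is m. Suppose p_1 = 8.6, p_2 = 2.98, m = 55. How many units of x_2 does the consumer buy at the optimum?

MRS = (x_2−12)/(x_1−2). Tangency with p_1/p_2 gives x_2−12 = (p_1/p_2)·(x_1−2).
Substituting into the budget: x_1* = 2 + 0.5·(m − 2·p_1 − 12·p_2)/p_1, and x_2* = 12 + 0.5·(…)/p_2.
Discretionary income = 55 − 2·8.6 − 12·2.98 = 2.04; x_2* = 12 + 0.5·2.04/2.98 = 12.3423.

x_2* = 12.3423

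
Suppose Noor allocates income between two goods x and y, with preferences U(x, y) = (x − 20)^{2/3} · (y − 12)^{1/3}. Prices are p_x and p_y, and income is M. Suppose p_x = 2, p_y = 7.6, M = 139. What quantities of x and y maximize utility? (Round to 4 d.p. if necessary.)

x* = 22.6, y* = 12.3421

Let x' = x−20, y' = y−12. MRS = 2·y'/x' = p_x/p_y.
Substituting into the budget: x* = 20 + 2/3·(M − 20·p_x − 12·p_y)/p_x, and y* = 12 + 1/3·(…)/p_y.
Discretionary income = 139 − 20·2 − 12·7.6 = 7.8; x* = 20 + 2/3·7.8/2 = 22.6; y* = 12 + 1/3·7.8/7.6 = 12.3421.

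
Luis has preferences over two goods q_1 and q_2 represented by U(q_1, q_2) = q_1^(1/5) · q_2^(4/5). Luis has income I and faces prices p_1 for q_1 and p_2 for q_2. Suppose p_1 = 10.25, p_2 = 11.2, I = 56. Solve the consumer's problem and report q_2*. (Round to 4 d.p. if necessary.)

MU_q_1/MU_q_2 = (0.2·q_2)/(0.8·q_1); tangency sets this equal to p_1/p_2.
So 0.2·p_2·q_2 = 0.8·p_1·q_1; combined with the budget, a share 0.2 of income goes to q_1.
Demand: q_1*(p_1,p_2,I) = 0.2·I/p_1 and q_2* = 0.8·I/p_2.
At p_1=10.25, p_2=11.2, I=56: q_2* = 0.8·56/11.2 = 4.

q_2* = 4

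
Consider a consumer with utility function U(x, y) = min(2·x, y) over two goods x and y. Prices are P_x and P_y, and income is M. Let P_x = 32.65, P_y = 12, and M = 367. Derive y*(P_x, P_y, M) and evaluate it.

y* = 12.9568

With perfect complements, no substitution: consume in ratio x:y = 1:2.
Budget: P_x·x + P_y·2·x = M, so (P_x + 2·P_y)·x = M.
Demand: x*(P_x,P_y,M) = M/(P_x + 2·P_y), y* = 2·M/(P_x + 2·P_y).
Here 32.65 + 2·12 = 56.65, giving y* = 12.9568.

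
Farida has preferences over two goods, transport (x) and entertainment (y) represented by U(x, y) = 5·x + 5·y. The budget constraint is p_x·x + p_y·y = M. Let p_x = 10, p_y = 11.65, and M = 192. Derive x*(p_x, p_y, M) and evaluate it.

x gives more utility per dollar, so spend all income on x: x* = M/p_x, y* = 0.
Numerically: x* = 19.2, y* = 0.

x* = 19.2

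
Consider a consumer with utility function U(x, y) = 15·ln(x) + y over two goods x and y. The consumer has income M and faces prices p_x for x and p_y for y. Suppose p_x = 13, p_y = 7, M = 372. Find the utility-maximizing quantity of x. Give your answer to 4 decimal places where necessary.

x* = 8.0769

Set MRS = p_x/p_y: (15/x)/1 = p_x/p_y.
So x*(p_x,p_y) = 15·p_y/p_x, independent of income; and y* = (M − 15·p_y)/p_y.
At the given prices: x* = 15·7/13 = 8.0769.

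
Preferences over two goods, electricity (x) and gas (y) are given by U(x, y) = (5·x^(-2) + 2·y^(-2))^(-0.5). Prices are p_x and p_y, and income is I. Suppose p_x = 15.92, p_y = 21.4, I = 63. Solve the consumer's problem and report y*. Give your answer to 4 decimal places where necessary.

From the CES first-order condition, (5/2)·(y/x)^(3) = p_x/p_y.
Solve for the ratio: y/x = [(2/5)·p_x/p_y]^(1/3).
Substitute y = (y/x)·x into the budget: x* = I/(p_x + p_y·(y/x)).
Numerically y/x = 0.667621, so x* = 63/(15.92 + 21.4·0.667621) = 2.0856 and y* = 0.667621·2.0856 = 1.3924.

y* = 1.3924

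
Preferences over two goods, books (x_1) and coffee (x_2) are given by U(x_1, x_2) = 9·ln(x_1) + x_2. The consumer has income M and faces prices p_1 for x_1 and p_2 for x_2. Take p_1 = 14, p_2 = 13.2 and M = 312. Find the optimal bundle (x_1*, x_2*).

x_1* = 8.4857, x_2* = 14.6364

At the given prices: x_1* = 9·13.2/14 = 8.4857, and x_2* = 14.6364.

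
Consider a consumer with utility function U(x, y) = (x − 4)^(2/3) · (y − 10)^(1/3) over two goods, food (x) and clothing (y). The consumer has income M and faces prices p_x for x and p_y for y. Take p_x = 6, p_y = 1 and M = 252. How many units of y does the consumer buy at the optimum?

MRS = 2·(y−10)/(x−4). Tangency with p_x/p_y gives y−10 = (1/2)·(p_x/p_y)·(x−4).
After buying the subsistence bundle (4, 10), a share 2/3 of the remaining income goes to x: x* = 4 + 2/3·(M − 4p_x − 10p_y)/p_x.
Discretionary income = 252 − 4·6 − 10·1 = 218; y* = 10 + 1/3·218/1 = 82.6667.

y* = 82.6667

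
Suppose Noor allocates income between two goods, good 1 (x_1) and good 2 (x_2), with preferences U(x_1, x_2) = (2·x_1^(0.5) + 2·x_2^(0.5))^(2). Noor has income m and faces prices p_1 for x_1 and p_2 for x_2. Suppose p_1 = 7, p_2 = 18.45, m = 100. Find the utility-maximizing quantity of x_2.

MU_x_1 ∝ 2·x_1^(-0.5), MU_x_2 ∝ 2·x_2^(-0.5), so MRS = (x_2/x_1)^(0.5) = p_1/p_2.
Hence x_2/x_1 = (p_1/p_2)^(1/(0.5)), i.e. raised to the 2 power.
With the ratio pinned down, the budget gives x_1* = m/(p_1 + p_2·(x_2/x_1)) and x_2* = (x_2/x_1)·x_1*.
Numerically x_2/x_1 = 0.143947, so x_1* = 100/(7 + 18.45·0.143947) = 10.3564 and x_2* = 0.143947·10.3564 = 1.4908.

x_2* = 1.4908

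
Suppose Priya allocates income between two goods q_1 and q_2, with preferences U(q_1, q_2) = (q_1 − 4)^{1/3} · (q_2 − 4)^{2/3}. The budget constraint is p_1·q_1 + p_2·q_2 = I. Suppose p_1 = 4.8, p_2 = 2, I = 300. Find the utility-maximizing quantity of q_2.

This is Cobb-Douglas in (q_1−4, q_2−4): tangency gives 1/3·p_2·(q_2−4) = 2/3·p_1·(q_1−4).
Substituting into the budget: q_1* = 4 + 1/3·(I − 4·p_1 − 4·p_2)/p_1, and q_2* = 4 + 2/3·(…)/p_2.
Discretionary income = 300 − 4·4.8 − 4·2 = 272.8; q_2* = 4 + 2/3·272.8/2 = 94.9333.

q_2* = 94.9333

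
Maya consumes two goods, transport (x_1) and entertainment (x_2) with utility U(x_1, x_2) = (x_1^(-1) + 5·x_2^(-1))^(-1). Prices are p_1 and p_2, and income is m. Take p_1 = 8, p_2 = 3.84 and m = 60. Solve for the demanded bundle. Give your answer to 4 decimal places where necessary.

MU_x_1 ∝ x_1^(-2), MU_x_2 ∝ 5·x_2^(-2), so MRS = (1/5)·(x_2/x_1)^(2) = p_1/p_2.
Solve for the ratio: x_2/x_1 = [5·p_1/p_2]^(0.5).
With the ratio pinned down, the budget gives x_1* = m/(p_1 + p_2·(x_2/x_1)) and x_2* = (x_2/x_1)·x_1*.
Numerically x_2/x_1 = 3.227486, so x_1* = 60/(8 + 3.84·3.227486) = 2.9421 and x_2* = 3.227486·2.9421 = 9.4956.

x_1* = 2.9421, x_2* = 9.4956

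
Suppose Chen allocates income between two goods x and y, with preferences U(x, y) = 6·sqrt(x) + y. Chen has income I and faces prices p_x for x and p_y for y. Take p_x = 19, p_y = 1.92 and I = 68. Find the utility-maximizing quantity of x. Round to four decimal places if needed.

Set MRS = p_x/p_y: 3·x^(−1/2) = p_x/p_y.
Thus x* = (3·p_y/p_x)² — independent of I — with the rest of income spent on y.
Plugging in: x* = (3·1.92/19)² = 0.0919.

x* = 0.0919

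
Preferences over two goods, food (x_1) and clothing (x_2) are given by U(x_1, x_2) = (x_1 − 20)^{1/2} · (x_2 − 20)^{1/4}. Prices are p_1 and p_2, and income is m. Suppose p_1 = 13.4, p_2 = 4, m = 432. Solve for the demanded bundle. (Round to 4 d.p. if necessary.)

This is Cobb-Douglas in (x_1−20, x_2−20): tangency gives 0.5·p_2·(x_2−20) = 0.25·p_1·(x_1−20).
Substituting into the budget: x_1* = 20 + 2/3·(m − 20·p_1 − 20·p_2)/p_1, and x_2* = 20 + 1/3·(…)/p_2.
Discretionary income = 432 − 20·13.4 − 20·4 = 84; x_1* = 20 + 2/3·84/13.4 = 24.1791; x_2* = 20 + 1/3·84/4 = 27.

x_1* = 24.1791, x_2* = 27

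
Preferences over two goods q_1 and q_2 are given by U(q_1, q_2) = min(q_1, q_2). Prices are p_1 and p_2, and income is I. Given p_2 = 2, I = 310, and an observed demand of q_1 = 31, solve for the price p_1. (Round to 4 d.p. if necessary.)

p_1 = 8

With perfect complements, no substitution: consume in ratio q_1:q_2 = 1:1.
Budget: p_1·q_1 + p_2·q_1 = I, so (p_1 + p_2)·q_1 = I.
Demand: q_1*(p_1,p_2,I) = I/(p_1 + p_2), q_2* = I/(p_1 + p_2).
Set q_1* = 31 in the demand function and solve for p_1: p_1 = 8.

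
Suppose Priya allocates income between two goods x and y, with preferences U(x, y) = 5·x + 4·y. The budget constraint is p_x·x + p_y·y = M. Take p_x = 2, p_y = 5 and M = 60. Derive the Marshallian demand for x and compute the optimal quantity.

x* = 30

Numerically: x* = 30, y* = 0.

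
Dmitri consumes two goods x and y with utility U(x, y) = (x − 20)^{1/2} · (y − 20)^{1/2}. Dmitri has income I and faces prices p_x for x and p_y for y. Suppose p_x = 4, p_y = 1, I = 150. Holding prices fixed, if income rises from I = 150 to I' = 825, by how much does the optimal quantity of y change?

Δy* = 337.5

Let x' = x−20, y' = y−20. MRS = y'/x' = p_x/p_y.
After buying the subsistence bundle (20, 20), a share 0.5 of the remaining income goes to x: x* = 20 + 0.5·(I − 20p_x − 20p_y)/p_x.
Discretionary income = 150 − 20·4 − 20·1 = 50; y* = 20 + 0.5·50/1 = 45.
At I' = 825: y* = 382.5. Change: 382.5 − 45 = 337.5.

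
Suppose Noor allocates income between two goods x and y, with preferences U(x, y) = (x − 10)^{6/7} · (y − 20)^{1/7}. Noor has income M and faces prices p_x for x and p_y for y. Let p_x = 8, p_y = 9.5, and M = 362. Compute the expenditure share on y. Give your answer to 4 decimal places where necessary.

Let x' = x−10, y' = y−20. MRS = 6·y'/x' = p_x/p_y.
After buying the subsistence bundle (10, 20), a share 6/7 of the remaining income goes to x: x* = 10 + 6/7·(M − 10p_x − 20p_y)/p_x.
Discretionary income = 362 − 10·8 − 20·9.5 = 92; x* = 10 + 6/7·92/8 = 19.8571; y* = 20 + 1/7·92/9.5 = 21.3835.
Expenditure on y: 9.5·21.3835 = 203.1429; share = 0.5612.

share on y = 0.5612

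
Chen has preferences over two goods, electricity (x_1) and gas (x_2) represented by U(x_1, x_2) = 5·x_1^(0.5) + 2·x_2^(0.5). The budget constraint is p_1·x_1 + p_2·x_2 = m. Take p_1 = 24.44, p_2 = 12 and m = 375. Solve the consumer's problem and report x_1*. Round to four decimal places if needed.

MRS = MU_x_1/MU_x_2 = (5/2)·(x_2/x_1)^(0.5). Set equal to p_1/p_2.
Solve for the ratio: x_2/x_1 = [(2/5)·p_1/p_2]^(2).
With the ratio pinned down, the budget gives x_1* = m/(p_1 + p_2·(x_2/x_1)) and x_2* = (x_2/x_1)·x_1*.
Numerically x_2/x_1 = 0.663682, so x_1* = 375/(24.44 + 12·0.663682) = 11.5726.

x_1* = 11.5726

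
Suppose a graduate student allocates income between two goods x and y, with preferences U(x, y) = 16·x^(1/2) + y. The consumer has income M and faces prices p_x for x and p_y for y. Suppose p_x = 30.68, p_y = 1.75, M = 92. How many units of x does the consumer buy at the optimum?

MU_x = 8/√x, MU_y = 1. Tangency: 8/√x = p_x/p_y.
Solve: √x = 8·p_y/p_x, so x*(p_x,p_y) = (8·p_y/p_x)², and y* = (M − p_x·x*)/p_y.
Plugging in: x* = (8·1.75/30.68)² = 0.2082.

x* = 0.2082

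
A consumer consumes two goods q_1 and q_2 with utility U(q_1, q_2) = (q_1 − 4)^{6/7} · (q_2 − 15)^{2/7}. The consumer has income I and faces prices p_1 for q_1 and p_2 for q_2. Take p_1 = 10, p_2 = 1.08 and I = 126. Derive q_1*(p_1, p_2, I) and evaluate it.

q_1* = 9.235

Let q_1' = q_1−4, q_2' = q_2−15. MRS = 3·q_2'/q_1' = p_1/p_2.
Substituting into the budget: q_1* = 4 + 0.75·(I − 4·p_1 − 15·p_2)/p_1, and q_2* = 15 + 0.25·(…)/p_2.
Discretionary income = 126 − 4·10 − 15·1.08 = 69.8; q_1* = 4 + 0.75·69.8/10 = 9.235.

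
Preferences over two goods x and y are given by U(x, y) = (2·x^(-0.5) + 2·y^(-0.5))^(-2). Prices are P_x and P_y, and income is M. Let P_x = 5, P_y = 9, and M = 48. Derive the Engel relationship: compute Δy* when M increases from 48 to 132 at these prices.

MRS = MU_x/MU_y = (y/x)^(1.5). Set equal to P_x/P_y.
Hence y/x = (P_x/P_y)^(1/(1.5)), i.e. raised to the 2/3 power.
Substitute y = (y/x)·x into the budget: x* = M/(P_x + P_y·(y/x)).
Numerically y/x = 0.6758, so x* = 48/(5 + 9·0.6758) = 4.3313 and y* = 0.6758·4.3313 = 2.9271.
At M' = 132: y* = 8.0494. Change: 8.0494 − 2.9271 = 5.1224.

Δy* = 5.1224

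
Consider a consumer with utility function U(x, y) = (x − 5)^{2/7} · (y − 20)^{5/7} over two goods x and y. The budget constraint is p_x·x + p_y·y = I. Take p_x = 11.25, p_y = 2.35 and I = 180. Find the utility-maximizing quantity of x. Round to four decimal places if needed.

Let x' = x−5, y' = y−20. MRS = (2/5)·y'/x' = p_x/p_y.
Substituting into the budget: x* = 5 + 2/7·(I − 5·p_x − 20·p_y)/p_x, and y* = 20 + 5/7·(…)/p_y.
Discretionary income = 180 − 5·11.25 − 20·2.35 = 76.75; x* = 5 + 2/7·76.75/11.25 = 6.9492.

x* = 6.9492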